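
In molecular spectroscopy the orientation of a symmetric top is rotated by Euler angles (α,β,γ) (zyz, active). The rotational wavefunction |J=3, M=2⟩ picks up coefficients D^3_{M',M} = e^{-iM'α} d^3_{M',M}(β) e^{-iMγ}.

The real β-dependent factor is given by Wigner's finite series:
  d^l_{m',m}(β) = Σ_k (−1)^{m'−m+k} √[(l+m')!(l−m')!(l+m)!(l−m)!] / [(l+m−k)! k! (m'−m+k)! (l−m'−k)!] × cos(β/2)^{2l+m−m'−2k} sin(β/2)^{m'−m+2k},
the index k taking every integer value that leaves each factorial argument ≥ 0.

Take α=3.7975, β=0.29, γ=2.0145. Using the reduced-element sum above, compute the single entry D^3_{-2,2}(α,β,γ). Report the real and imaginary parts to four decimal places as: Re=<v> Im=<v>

Re=-0.0019 Im=-0.0009

D^3_{-2,2}(3.7975,0.29,2.0145) = e^{-i·-2·3.7975}·d^3_{-2,2}(0.29)·e^{-i·2·2.0145}. Compute d first:
c=cos(0.29/2)=0.989506, s=sin(0.29/2)=0.144492; N=√[1·120·120·1]=120.000000
The bounds max(0,m−m')=4 and min(l+m,l−m')=5 give 2 terms
  k=4: (−1)^0·120.0000/(24)·0.9895^2·0.1445^4 = +0.002134
  k=5: (−1)^1·120.0000/(120)·0.9895^0·0.1445^6 = -0.000009
d^3_{-2,2}(0.29) = +0.002134 -0.000009 = +0.002125
Attach z-rotation phases: D = e^{-i(-2)(3.7975)}·(+0.002125)·e^{-i(2)(2.0145)} = -0.001936-0.000875i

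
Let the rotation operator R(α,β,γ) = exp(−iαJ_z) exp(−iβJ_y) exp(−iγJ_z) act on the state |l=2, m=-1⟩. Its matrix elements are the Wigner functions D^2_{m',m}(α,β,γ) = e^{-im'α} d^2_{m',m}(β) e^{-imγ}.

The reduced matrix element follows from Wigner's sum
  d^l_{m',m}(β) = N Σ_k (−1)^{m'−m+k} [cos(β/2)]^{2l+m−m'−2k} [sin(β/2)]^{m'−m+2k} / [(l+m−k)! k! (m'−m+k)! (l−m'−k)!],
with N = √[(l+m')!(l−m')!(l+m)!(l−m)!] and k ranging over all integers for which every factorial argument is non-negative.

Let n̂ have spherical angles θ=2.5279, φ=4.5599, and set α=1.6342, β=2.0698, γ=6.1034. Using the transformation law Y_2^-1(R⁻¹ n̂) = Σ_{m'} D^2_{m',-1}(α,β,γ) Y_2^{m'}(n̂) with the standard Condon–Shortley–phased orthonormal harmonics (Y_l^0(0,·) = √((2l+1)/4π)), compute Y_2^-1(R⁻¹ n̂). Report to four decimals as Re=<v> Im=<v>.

Need the full column D^2_{m',-1} for m'=−2..2 at α=1.6342, β=2.0698, γ=6.1034.
cos(β/2)=0.510612, sin(β/2)=0.859811
d^2_{-2,-1}: single k=1 term ⇒ +0.228932;  D = -0.228611+0.012123i
d^2_{-1,-1}: k∈[0..1] ⇒ +0.067977 -0.578242 = -0.510264;  D = -0.059251-0.506813i
d^2_{0,-1}: k∈[0..1] ⇒ -0.280383 +0.795016 = +0.514633;  D = +0.506339-0.092026i
d^2_{1,-1}: k∈[0..1] ⇒ +0.578242 -0.546528 = +0.031714;  D = -0.007637-0.030780i
d^2_{2,-1}: single k=0 term ⇒ -0.649128;  D = +0.618858-0.195915i
Y_2^{m'}(θ=2.5279,φ=4.5599) and Σ D·Y over m':
  (-0.2286+0.0121i)·(-0.1222-0.0385i)  (-0.0593-0.5068i)·(+0.0552-0.3595i)  (+0.5063-0.0920i)·(+0.3170+0.0000i)  (-0.0076-0.0308i)·(-0.0552-0.3595i)  (+0.6189-0.1959i)·(-0.1222+0.0385i)
Y_2^-1(R⁻¹ n̂) = -0.075299+0.023634i

Re=-0.0753 Im=0.0236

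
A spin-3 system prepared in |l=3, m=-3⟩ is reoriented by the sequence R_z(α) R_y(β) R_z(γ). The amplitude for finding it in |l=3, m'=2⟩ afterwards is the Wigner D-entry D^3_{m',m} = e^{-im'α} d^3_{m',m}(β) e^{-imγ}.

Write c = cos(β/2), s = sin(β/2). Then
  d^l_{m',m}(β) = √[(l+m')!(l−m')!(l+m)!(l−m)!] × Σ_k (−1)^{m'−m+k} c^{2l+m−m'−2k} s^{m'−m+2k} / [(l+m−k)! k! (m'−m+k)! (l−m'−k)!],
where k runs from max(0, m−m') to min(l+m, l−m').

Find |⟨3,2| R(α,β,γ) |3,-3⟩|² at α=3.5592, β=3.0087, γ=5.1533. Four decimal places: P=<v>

P=0.0259

First d^3_{2,-3}(β=3.0087), then the phase factors e^{-i(2)α} and e^{-i(-3)γ}:
c=cos(3.0087/2)=0.066397, s=sin(3.0087/2)=0.997793; N=√[120·1·1·720]=293.938769
Admissible k: 0..0 (factorial args all ≥0)
  k=0: (−1)^5·293.9388/(120)·0.0664^1·0.9978^5 = -0.160853
d^3_{2,-3}(3.0087) = -0.160853
|D^3_{2,-3}|² = |d^3_{2,-3}(β)|² = (-0.160853)² = 0.025874 (the z-rotation phases have unit modulus)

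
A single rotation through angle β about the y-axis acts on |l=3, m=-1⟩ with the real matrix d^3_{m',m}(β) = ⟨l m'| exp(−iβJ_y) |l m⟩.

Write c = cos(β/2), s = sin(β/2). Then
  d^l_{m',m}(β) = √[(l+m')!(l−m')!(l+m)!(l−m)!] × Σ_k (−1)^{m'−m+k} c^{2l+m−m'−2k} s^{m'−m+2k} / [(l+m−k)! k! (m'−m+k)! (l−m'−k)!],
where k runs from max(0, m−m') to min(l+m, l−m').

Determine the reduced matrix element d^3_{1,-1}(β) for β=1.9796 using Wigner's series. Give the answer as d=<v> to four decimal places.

d^3_{1,-1}(β=1.9796) via Wigner's sum:
With c≡cos(β/2)=0.548857 and s≡sin(β/2)=0.835916, N=[24·2·2·24]^{1/2}=48.000000
Admissible k: 0..2 (factorial args all ≥0)
  k=0: (−1)^2·48.0000/(8)·0.5489^4·0.8359^2 = +0.380464
  k=1: (−1)^3·48.0000/(6)·0.5489^2·0.8359^4 = -1.176683
  k=2: (−1)^4·48.0000/(48)·0.5489^0·0.8359^6 = +0.341174
d^3_{1,-1}(1.9796) = +0.380464 -1.176683 +0.341174 = -0.455044

d=-0.4550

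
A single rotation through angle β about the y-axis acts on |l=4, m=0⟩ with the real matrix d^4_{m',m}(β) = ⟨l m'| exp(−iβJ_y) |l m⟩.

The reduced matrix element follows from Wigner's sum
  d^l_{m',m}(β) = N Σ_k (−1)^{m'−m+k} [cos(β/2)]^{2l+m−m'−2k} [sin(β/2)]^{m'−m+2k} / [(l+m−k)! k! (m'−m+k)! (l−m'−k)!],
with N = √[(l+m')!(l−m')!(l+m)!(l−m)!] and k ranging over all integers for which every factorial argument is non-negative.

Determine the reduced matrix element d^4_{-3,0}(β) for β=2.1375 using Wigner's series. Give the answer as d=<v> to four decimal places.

d^4_{-3,0}(β=2.1375) via Wigner's sum:
c=cos(2.1375/2)=0.481220, s=sin(2.1375/2)=0.876600; N=√[1·5040·24·24]=1703.830978
Admissible k: 3..4 (factorial args all ≥0)
  k=3: (−1)^0·1703.8310/(144)·0.4812^5·0.8766^3 = +0.205678
  k=4: (−1)^1·1703.8310/(144)·0.4812^3·0.8766^5 = -0.682500
d^4_{-3,0}(2.1375) = +0.205678 -0.682500 = -0.476822

d=-0.4768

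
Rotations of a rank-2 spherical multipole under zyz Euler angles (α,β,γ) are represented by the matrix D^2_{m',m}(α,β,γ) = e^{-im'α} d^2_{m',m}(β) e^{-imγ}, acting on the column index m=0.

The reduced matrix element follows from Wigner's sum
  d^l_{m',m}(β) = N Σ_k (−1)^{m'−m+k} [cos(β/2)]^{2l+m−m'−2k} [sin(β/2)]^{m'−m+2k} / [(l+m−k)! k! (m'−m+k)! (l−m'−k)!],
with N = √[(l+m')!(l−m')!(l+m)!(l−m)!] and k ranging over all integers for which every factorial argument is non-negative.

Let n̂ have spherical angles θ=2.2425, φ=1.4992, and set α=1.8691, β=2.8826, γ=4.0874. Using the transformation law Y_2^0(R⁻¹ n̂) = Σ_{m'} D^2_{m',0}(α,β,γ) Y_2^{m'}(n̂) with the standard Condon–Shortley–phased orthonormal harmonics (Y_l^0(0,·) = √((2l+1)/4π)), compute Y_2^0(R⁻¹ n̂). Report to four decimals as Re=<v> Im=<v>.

Re=0.2728 Im=0.0000

Need the full column D^2_{m',0} for m'=−2..2 at α=1.8691, β=2.8826, γ=4.0874.
cos(β/2)=0.129135, sin(β/2)=0.991627
d^2_{-2,0}: single k=2 term ⇒ +0.040166;  D = -0.033227-0.022567i
d^2_{-1,0}: k∈[1..2] ⇒ +0.005231 -0.308435 = -0.303204;  D = +0.089112-0.289814i
d^2_{0,0}: k∈[0..2] ⇒ +0.000278 -0.065591 +0.966927 = +0.901614;  D = +0.901614+0.000000i
d^2_{1,0}: k∈[0..1] ⇒ -0.005231 +0.308435 = +0.303204;  D = -0.089112-0.289814i
d^2_{2,0}: single k=0 term ⇒ +0.040166;  D = -0.033227+0.022567i
Y_2^{m'}(θ=2.2425,φ=1.4992) and Σ D·Y over m':
  (-0.0332-0.0226i)·(-0.2343-0.0338i)  (+0.0891-0.2898i)·(-0.0269+0.3754i)  (+0.9016+0.0000i)·(+0.0510+0.0000i)  (-0.0891-0.2898i)·(+0.0269+0.3754i)  (-0.0332+0.0226i)·(-0.2343+0.0338i)
Y_2^0(R⁻¹ n̂) = +0.272841+0.000000i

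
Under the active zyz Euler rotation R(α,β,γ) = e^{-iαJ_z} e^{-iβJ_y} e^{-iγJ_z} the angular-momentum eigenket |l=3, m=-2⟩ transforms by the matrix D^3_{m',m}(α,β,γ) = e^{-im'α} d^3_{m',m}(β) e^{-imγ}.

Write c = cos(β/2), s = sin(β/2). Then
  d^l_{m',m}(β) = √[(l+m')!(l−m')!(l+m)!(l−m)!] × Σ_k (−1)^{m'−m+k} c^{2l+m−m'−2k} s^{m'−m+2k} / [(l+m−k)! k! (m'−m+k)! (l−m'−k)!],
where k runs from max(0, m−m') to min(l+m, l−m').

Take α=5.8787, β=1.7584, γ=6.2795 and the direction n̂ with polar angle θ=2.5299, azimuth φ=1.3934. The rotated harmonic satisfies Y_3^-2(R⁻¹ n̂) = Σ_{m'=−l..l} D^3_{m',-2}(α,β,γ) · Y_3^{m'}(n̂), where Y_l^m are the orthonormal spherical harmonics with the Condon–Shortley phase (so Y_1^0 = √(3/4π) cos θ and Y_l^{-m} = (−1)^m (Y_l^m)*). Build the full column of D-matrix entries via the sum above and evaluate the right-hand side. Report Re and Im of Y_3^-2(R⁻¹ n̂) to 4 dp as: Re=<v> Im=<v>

Need the full column D^3_{m',-2} for m'=−3..3 at α=5.8787, β=1.7584, γ=6.2795.
cos(β/2)=0.637768, sin(β/2)=0.770229
d^3_{-3,-2}: single k=1 term ⇒ +0.199071;  D = +0.068255-0.187004i
d^3_{-2,-2}: k∈[0..1] ⇒ +0.067294 -0.490749 = -0.423455;  D = -0.290021+0.308548i
d^3_{-1,-2}: k∈[0..1] ⇒ -0.256999 +0.749681 = +0.492682;  D = +0.451484-0.197226i
d^3_{0,-2}: k∈[0..1] ⇒ +0.537588 -0.784088 = -0.246499;  D = -0.246493+0.001817i
d^3_{1,-2}: k∈[0..1] ⇒ -0.749681 +0.546716 = -0.202966;  D = -0.187171-0.078499i
d^3_{2,-2}: k∈[0..1] ⇒ +0.715771 -0.208794 = +0.506977;  D = +0.352632+0.364247i
d^3_{3,-2}: single k=0 term ⇒ -0.423484;  D = -0.151048-0.395630i
Y_3^{m'}(θ=2.5299,φ=1.3934) and Σ D·Y over m':
  (+0.0683-0.1870i)·(-0.0401+0.0681i)  (-0.2900+0.3085i)·(+0.2587+0.0958i)  (+0.4515-0.1972i)·(+0.0770-0.4295i)  (-0.2465+0.0018i)·(-0.1073+0.0000i)  (-0.1872-0.0785i)·(-0.0770-0.4295i)  (+0.3526+0.3642i)·(+0.2587-0.0958i)  (-0.1510-0.3956i)·(+0.0401+0.0681i)
Y_3^-2(R⁻¹ n̂) = +0.009611-0.024389i

Re=0.0096 Im=-0.0244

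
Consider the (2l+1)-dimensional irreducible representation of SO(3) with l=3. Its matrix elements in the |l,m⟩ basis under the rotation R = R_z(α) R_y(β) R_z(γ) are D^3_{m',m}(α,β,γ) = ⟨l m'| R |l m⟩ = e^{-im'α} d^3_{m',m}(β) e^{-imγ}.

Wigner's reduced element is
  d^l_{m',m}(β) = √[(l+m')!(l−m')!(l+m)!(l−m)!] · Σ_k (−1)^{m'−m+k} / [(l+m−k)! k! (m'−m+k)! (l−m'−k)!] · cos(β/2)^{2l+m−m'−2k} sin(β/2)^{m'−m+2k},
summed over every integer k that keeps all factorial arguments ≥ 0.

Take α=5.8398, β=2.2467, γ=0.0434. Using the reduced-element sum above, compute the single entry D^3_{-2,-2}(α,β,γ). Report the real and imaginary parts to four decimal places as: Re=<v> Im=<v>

Re=-0.0947 Im=0.0975

Split into d^3_{-2,-2}(β=2.2467) × two z-phases.
Half-angle: c=0.432665, s=0.901555. N=√(1·120·1·120)=120.000000
k: max(0,(-2)−(-2))=0 … min(3+(-2),3−(-2))=1
  k=0: (−1)^0·120.0000/(120)·0.4327^6·0.9016^0 = +0.006560
  k=1: (−1)^1·120.0000/(24)·0.4327^4·0.9016^2 = -0.142416
d^3_{-2,-2}(2.2467) = +0.006560 -0.142416 = -0.135856
Attach z-rotation phases: D = e^{-i(-2)(5.8398)}·(-0.135856)·e^{-i(-2)(0.0434)} = -0.094655+0.097455i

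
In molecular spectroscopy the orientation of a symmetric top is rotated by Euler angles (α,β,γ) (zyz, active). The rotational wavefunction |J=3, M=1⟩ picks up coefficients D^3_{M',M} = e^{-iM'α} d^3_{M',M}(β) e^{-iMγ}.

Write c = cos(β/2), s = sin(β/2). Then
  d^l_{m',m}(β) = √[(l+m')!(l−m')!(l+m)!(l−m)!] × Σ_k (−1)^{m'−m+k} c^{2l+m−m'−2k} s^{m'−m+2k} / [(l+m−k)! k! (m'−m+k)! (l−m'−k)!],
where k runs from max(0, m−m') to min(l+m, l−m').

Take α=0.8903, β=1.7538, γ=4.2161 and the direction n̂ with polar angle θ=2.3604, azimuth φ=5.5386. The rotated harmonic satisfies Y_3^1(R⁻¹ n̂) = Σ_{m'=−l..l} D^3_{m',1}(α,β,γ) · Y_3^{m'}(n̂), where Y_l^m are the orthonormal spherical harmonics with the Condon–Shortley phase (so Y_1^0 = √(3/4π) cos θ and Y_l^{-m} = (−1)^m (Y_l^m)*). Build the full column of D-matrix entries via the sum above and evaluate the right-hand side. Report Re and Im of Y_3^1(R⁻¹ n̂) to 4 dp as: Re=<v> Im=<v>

Re=0.0877 Im=0.2978

Need the full column D^3_{m',1} for m'=−3..3 at α=0.8903, β=1.7538, γ=4.2161.
cos(β/2)=0.639537, sin(β/2)=0.768760
d^3_{-3,1}: single k=4 term ⇒ +0.553274;  D = +0.014160-0.553093i
d^3_{-2,1}: k∈[3..4] ⇒ +0.751623 -0.543025 = +0.208598;  D = -0.158723-0.135352i
d^3_{-1,1}: k∈[2..4] ⇒ +0.593194 -1.142839 +0.206417 = -0.343228;  D = +0.337422-0.062868i
d^3_{0,1}: k∈[1..3] ⇒ +0.284912 -1.235043 +0.594854 = -0.355276;  D = +0.169170-0.312414i
d^3_{1,1}: k∈[0..2] ⇒ +0.068422 -0.790925 +0.857129 = +0.134626;  D = +0.051682+0.124311i
d^3_{2,1}: k∈[0..1] ⇒ -0.260088 +0.751623 = +0.491535;  D = +0.471502+0.138899i
d^3_{3,1}: single k=0 term ⇒ +0.382905;  D = +0.315198-0.217408i
Y_3^{m'}(θ=2.3604,φ=5.5386) and Σ D·Y over m':
  (+0.0142-0.5531i)·(-0.0896+0.1148i)  (-0.1587-0.1354i)·(-0.0293-0.3586i)  (+0.3374-0.0629i)·(+0.2545+0.2346i)  (+0.1692-0.3124i)·(+0.1269+0.0000i)  (+0.0517+0.1243i)·(-0.2545+0.2346i)  (+0.4715+0.1389i)·(-0.0293+0.3586i)  (+0.3152-0.2174i)·(+0.0896+0.1148i)
Y_3^1(R⁻¹ n̂) = +0.087708+0.297765i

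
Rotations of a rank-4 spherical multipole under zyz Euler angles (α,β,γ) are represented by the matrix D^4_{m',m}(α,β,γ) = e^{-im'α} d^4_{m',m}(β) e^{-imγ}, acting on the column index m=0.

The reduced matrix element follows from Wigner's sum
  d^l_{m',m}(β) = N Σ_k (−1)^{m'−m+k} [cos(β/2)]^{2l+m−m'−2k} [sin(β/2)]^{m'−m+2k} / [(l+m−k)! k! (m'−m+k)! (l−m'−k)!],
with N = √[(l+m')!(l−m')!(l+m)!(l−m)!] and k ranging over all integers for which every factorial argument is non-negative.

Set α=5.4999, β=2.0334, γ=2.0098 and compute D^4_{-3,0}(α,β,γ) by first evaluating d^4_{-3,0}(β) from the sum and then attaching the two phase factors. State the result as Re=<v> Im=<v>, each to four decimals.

Split into d^4_{-3,0}(β=2.0334) × two z-phases.
c=cos(2.0334/2)=0.526175, s=sin(2.0334/2)=0.850376; N=√[1·5040·24·24]=1703.830978
Admissible k: 3..4 (factorial args all ≥0)
  k=3: (−1)^0·1703.8310/(144)·0.5262^5·0.8504^3 = +0.293460
  k=4: (−1)^1·1703.8310/(144)·0.5262^3·0.8504^5 = -0.766497
d^4_{-3,0}(2.0334) = +0.293460 -0.766497 = -0.473037
Phases: e^{-i·(-3)·5.4999}=-0.702611-0.711575i, e^{-i·(0)·2.0098}=+1.000000+0.000000i ⇒ D=+0.332361+0.336601i

Re=0.3324 Im=0.3366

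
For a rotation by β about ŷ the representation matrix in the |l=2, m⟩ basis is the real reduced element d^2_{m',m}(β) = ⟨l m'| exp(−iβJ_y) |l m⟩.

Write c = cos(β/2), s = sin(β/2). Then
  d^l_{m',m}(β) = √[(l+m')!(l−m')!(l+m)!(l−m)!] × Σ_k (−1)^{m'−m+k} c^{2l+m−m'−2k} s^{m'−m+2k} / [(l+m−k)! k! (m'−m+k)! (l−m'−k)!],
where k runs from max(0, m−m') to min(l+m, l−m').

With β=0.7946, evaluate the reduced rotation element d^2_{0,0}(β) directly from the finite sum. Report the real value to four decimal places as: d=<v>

d^2_{0,0}(β=0.7946) via Wigner's sum:
Half-angle: c=0.922109, s=0.386930. N=√(2·2·2·2)=4.000000
k: max(0,(0)−(0))=0 … min(2+(0),2−(0))=2
  k=0: (−1)^0·4.0000/(4)·0.9221^4·0.3869^0 = +0.722985
  k=1: (−1)^1·4.0000/(1)·0.9221^2·0.3869^2 = -0.509201
  k=2: (−1)^2·4.0000/(4)·0.9221^0·0.3869^4 = +0.022415
d^2_{0,0}(0.7946) = +0.722985 -0.509201 +0.022415 = +0.236198

d=0.2362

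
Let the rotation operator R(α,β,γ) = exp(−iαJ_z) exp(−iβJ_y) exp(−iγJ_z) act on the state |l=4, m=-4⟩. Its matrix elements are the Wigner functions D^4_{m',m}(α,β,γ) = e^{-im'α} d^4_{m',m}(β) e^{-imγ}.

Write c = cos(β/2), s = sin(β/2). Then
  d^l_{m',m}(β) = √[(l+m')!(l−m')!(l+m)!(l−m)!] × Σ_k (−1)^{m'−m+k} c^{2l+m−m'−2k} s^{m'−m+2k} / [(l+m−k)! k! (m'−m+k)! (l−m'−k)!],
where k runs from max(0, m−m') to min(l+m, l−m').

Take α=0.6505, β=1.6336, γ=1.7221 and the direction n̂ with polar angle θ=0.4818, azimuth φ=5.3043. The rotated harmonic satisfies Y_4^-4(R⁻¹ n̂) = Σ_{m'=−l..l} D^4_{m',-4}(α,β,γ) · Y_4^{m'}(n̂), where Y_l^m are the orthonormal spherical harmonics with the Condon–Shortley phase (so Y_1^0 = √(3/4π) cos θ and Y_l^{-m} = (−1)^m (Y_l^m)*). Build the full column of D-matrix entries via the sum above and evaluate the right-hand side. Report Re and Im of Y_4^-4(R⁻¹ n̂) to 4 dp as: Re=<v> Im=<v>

Need the full column D^4_{m',-4} for m'=−4..4 at α=0.6505, β=1.6336, γ=1.7221.
cos(β/2)=0.684557, sin(β/2)=0.728959
d^4_{-4,-4}: single k=0 term ⇒ +0.048226;  D = -0.048122-0.003162i
d^4_{-3,-4}: single k=0 term ⇒ -0.145250;  D = +0.121107-0.080192i
d^4_{-2,-4}: single k=0 term ⇒ +0.289364;  D = -0.095248+0.273238i
d^4_{-1,-4}: single k=0 term ⇒ -0.435765;  D = -0.135041-0.414313i
d^4_{0,-4}: single k=0 term ⇒ +0.518801;  D = +0.426652+0.295166i
d^4_{1,-4}: single k=0 term ⇒ -0.494128;  D = -0.493621+0.022369i
d^4_{2,-4}: single k=0 term ⇒ +0.372064;  D = +0.285578-0.238489i
d^4_{3,-4}: single k=0 term ⇒ -0.211776;  D = -0.047148+0.206461i
d^4_{4,-4}: single k=0 term ⇒ +0.079731;  D = -0.032946-0.072605i
Y_4^{m'}(θ=0.4818,φ=5.3043) and Σ D·Y over m':
  (-0.0481-0.0032i)·(-0.0146-0.0143i)  (+0.1211-0.0802i)·(-0.1080+0.0225i)  (-0.0952+0.2732i)·(-0.1219+0.2991i)  (-0.1350-0.4143i)·(+0.2706+0.4025i)  (+0.4267+0.2952i)·(+0.1084+0.0000i)  (-0.4936+0.0224i)·(-0.2706+0.4025i)  (+0.2856-0.2385i)·(-0.1219-0.2991i)  (-0.0471+0.2065i)·(+0.1080+0.0225i)  (-0.0329-0.0726i)·(-0.0146+0.0143i)
Y_4^-4(R⁻¹ n̂) = +0.105970-0.423442i

Re=0.1060 Im=-0.4234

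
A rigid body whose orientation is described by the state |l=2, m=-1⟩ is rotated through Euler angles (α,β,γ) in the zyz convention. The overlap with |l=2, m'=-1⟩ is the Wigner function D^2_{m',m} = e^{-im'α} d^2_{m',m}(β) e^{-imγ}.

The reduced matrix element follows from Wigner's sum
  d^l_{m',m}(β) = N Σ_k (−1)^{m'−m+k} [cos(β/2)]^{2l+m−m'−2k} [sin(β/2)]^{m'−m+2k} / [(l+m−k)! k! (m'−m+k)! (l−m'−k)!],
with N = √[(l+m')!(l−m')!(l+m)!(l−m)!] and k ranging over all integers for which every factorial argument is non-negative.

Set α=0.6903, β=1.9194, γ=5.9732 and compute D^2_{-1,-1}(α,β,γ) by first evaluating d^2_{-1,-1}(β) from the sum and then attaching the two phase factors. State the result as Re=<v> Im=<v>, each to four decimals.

Re=-0.5145 Im=-0.2057

Split into d^2_{-1,-1}(β=1.9194) × two z-phases.
With c≡cos(β/2)=0.573766 and s≡sin(β/2)=0.819019, N=[1·6·1·6]^{1/2}=6.000000
The bounds max(0,m−m')=0 and min(l+m,l−m')=1 give 2 terms
  k=0: (−1)^0·6.0000/(6)·0.5738^4·0.8190^0 = +0.108377
  k=1: (−1)^1·6.0000/(2)·0.5738^2·0.8190^2 = -0.662489
d^2_{-1,-1}(1.9194) = +0.108377 -0.662489 = -0.554112
Attach z-rotation phases: D = e^{-i(-1)(0.6903)}·(-0.554112)·e^{-i(-1)(5.9732)} = -0.514520-0.205693i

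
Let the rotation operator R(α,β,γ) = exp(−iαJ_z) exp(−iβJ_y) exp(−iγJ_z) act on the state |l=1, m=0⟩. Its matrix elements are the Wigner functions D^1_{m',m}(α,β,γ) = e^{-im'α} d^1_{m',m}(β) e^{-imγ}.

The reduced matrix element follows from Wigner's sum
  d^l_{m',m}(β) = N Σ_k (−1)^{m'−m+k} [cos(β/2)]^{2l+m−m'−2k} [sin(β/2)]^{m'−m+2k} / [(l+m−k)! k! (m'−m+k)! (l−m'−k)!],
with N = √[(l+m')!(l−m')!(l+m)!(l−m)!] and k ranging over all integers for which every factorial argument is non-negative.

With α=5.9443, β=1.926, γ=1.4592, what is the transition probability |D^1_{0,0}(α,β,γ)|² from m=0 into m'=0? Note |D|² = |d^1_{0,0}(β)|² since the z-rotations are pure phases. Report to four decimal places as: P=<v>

P=0.1210

Split into d^1_{0,0}(β=1.926) × two z-phases.
With c≡cos(β/2)=0.571060 and s≡sin(β/2)=0.820908, N=[1·1·1·1]^{1/2}=1.000000
k: max(0,(0)−(0))=0 … min(1+(0),1−(0))=1
  k=0: (−1)^0·1.0000/(1)·0.5711^2·0.8209^0 = +0.326109
  k=1: (−1)^1·1.0000/(1)·0.5711^0·0.8209^2 = -0.673891
d^1_{0,0}(1.926) = +0.326109 -0.673891 = -0.347781
|D^1_{0,0}|² = |d^1_{0,0}(β)|² = (-0.347781)² = 0.120952 (the z-rotation phases have unit modulus)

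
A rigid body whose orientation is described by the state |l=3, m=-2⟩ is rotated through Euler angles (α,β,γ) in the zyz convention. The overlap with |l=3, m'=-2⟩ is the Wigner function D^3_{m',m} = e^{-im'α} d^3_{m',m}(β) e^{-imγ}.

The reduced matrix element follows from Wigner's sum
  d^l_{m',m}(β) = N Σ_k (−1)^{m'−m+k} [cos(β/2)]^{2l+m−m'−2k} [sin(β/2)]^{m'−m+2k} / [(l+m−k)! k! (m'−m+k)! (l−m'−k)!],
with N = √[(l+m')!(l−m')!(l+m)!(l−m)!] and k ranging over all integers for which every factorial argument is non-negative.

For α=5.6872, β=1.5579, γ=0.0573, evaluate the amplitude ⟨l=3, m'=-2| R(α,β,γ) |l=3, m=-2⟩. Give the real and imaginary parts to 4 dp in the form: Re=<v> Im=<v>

First d^3_{-2,-2}(β=1.5579), then the phase factors e^{-i(-2)α} and e^{-i(-2)γ}:
c=cos(1.5579/2)=0.711652, s=sin(1.5579/2)=0.702533; N=√[1·120·1·120]=120.000000
Admissible k: 0..1 (factorial args all ≥0)
  k=0: (−1)^0·120.0000/(120)·0.7117^6·0.7025^0 = +0.129899
  k=1: (−1)^1·120.0000/(24)·0.7117^4·0.7025^2 = -0.632955
d^3_{-2,-2}(1.5579) = +0.129899 -0.632955 = -0.503056
Phases: e^{-i·(-2)·5.6872}=+0.369830-0.929100i, e^{-i·(-2)·0.0573}=+0.993441+0.114349i ⇒ D=-0.238270+0.443049i

Re=-0.2383 Im=0.4430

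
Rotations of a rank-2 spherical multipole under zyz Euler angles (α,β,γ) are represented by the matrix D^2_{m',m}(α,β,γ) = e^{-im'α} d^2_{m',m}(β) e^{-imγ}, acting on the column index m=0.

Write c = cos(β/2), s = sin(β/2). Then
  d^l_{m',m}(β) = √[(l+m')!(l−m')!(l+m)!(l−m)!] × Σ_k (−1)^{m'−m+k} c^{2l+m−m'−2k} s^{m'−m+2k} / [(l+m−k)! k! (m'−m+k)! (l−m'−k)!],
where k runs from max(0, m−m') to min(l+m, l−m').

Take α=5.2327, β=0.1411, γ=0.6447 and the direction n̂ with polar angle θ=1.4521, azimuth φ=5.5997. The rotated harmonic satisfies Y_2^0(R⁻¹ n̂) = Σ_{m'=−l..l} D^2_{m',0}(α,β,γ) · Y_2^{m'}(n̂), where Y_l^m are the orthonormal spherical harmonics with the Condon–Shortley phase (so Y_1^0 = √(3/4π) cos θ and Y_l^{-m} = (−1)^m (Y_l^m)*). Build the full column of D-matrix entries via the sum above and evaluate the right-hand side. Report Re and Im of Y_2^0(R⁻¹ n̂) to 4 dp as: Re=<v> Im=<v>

Re=-0.2574 Im=0.0000

Need the full column D^2_{m',0} for m'=−2..2 at α=5.2327, β=0.1411, γ=0.6447.
cos(β/2)=0.997512, sin(β/2)=0.070491
d^2_{-2,0}: single k=2 term ⇒ +0.012111;  D = -0.006124-0.010449i
d^2_{-1,0}: k∈[1..2] ⇒ +0.171383 -0.000856 = +0.170527;  D = +0.084777-0.147960i
d^2_{0,0}: k∈[0..2] ⇒ +0.990087 -0.019777 +0.000025 = +0.970334;  D = +0.970334+0.000000i
d^2_{1,0}: k∈[0..1] ⇒ -0.171383 +0.000856 = -0.170527;  D = -0.084777-0.147960i
d^2_{2,0}: single k=0 term ⇒ +0.012111;  D = -0.006124+0.010449i
Y_2^{m'}(θ=1.4521,φ=5.5997) and Σ D·Y over m':
  (-0.0061-0.0104i)·(+0.0771+0.3730i)  (+0.0848-0.1480i)·(+0.0704+0.0574i)  (+0.9703+0.0000i)·(-0.3021+0.0000i)  (-0.0848-0.1480i)·(-0.0704+0.0574i)  (-0.0061+0.0104i)·(+0.0771-0.3730i)
Y_2^0(R⁻¹ n̂) = -0.257393-0.000000i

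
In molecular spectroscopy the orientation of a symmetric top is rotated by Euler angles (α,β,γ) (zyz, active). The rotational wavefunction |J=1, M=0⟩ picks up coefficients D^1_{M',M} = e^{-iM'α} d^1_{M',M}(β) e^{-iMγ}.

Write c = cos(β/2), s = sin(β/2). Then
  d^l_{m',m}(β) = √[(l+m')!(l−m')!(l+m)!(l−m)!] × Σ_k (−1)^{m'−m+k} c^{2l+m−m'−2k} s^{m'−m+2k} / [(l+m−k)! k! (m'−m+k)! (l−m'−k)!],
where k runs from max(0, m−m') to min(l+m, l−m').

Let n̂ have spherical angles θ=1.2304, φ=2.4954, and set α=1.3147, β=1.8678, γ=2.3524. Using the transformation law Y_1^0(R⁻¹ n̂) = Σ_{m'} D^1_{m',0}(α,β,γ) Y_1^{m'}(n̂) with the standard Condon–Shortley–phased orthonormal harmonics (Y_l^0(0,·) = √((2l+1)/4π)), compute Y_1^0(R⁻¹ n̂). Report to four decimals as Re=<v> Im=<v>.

Need the full column D^1_{m',0} for m'=−1..1 at α=1.3147, β=1.8678, γ=2.3524.
cos(β/2)=0.594703, sin(β/2)=0.803945
d^1_{-1,0}: single k=1 term ⇒ +0.676148;  D = +0.171272+0.654096i
d^1_{0,0}: k∈[0..1] ⇒ +0.353672 -0.646328 = -0.292656;  D = -0.292656+0.000000i
d^1_{1,0}: single k=0 term ⇒ -0.676148;  D = -0.171272+0.654096i
Y_1^{m'}(θ=1.2304,φ=2.4954) and Σ D·Y over m':
  (+0.1713+0.6541i)·(-0.2600-0.1961i)  (-0.2927+0.0000i)·(+0.1631+0.0000i)  (-0.1713+0.6541i)·(+0.2600-0.1961i)
Y_1^0(R⁻¹ n̂) = +0.119736+0.000000i

Re=0.1197 Im=0.0000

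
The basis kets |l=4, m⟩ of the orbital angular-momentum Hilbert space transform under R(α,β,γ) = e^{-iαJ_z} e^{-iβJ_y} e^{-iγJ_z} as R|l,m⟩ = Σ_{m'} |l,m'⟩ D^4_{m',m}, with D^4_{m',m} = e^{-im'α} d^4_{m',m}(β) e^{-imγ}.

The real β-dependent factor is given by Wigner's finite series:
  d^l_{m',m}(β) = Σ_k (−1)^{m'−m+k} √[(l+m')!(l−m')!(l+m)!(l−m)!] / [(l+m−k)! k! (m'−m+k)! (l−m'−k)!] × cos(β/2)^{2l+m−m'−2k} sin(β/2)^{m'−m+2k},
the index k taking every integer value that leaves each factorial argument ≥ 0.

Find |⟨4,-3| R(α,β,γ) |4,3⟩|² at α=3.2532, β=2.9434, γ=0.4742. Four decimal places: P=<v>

Split into d^4_{-3,3}(β=2.9434) × two z-phases.
c=cos(2.9434/2)=0.098934, s=sin(2.9434/2)=0.995094; N=√[1·5040·5040·1]=5040.000000
k: max(0,(3)−(-3))=6 … min(4+(3),4−(-3))=7
  k=6: (−1)^0·5040.0000/(720)·0.0989^2·0.9951^6 = +0.066524
  k=7: (−1)^1·5040.0000/(5040)·0.0989^0·0.9951^8 = -0.961419
d^4_{-3,3}(2.9434) = +0.066524 -0.961419 = -0.894896
|D^4_{-3,3}|² = |d^4_{-3,3}(β)|² = (-0.894896)² = 0.800838 (the z-rotation phases have unit modulus)

P=0.8008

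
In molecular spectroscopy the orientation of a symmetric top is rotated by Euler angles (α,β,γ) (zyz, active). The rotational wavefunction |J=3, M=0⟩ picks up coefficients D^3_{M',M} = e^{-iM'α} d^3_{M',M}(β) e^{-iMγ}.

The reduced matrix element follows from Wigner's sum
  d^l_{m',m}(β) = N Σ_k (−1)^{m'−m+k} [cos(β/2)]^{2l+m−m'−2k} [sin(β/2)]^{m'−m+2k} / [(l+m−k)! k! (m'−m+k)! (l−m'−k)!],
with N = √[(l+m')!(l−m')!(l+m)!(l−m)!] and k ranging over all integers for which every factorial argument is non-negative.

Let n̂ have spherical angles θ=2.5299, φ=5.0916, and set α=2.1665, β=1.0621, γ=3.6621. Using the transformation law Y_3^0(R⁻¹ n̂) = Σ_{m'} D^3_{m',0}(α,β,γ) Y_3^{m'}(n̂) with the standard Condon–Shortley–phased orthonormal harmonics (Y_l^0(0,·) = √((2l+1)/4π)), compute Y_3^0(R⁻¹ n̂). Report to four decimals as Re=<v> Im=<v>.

Re=-0.3143 Im=0.0000

Need the full column D^3_{m',0} for m'=−3..3 at α=2.1665, β=1.0621, γ=3.6621.
cos(β/2)=0.862276, sin(β/2)=0.506439
d^3_{-3,0}: single k=3 term ⇒ +0.372422;  D = +0.363742+0.079933i
d^3_{-2,0}: k∈[2..3] ⇒ +0.776604 -0.267893 = +0.508711;  D = -0.188403-0.472537i
d^3_{-1,0}: k∈[1..3] ⇒ +0.836274 -0.865430 +0.099511 = +0.070356;  D = -0.039476+0.058237i
d^3_{0,0}: k∈[0..3] ⇒ +0.411033 -1.276091 +0.440193 -0.016872 = -0.441736;  D = -0.441736+0.000000i
d^3_{1,0}: k∈[0..2] ⇒ -0.836274 +0.865430 -0.099511 = -0.070356;  D = +0.039476+0.058237i
d^3_{2,0}: k∈[0..1] ⇒ +0.776604 -0.267893 = +0.508711;  D = -0.188403+0.472537i
d^3_{3,0}: single k=0 term ⇒ -0.372422;  D = -0.363742+0.079933i
Y_3^{m'}(θ=2.5299,φ=5.0916) and Σ D·Y over m':
  (+0.3637+0.0799i)·(-0.0717-0.0332i)  (-0.1884-0.4725i)·(+0.2003-0.1898i)  (-0.0395+0.0582i)·(+0.1615+0.4053i)  (-0.4417+0.0000i)·(-0.1073+0.0000i)  (+0.0395+0.0582i)·(-0.1615+0.4053i)  (-0.1884+0.4725i)·(+0.2003+0.1898i)  (-0.3637+0.0799i)·(+0.0717-0.0332i)
Y_3^0(R⁻¹ n̂) = -0.314253+0.000000i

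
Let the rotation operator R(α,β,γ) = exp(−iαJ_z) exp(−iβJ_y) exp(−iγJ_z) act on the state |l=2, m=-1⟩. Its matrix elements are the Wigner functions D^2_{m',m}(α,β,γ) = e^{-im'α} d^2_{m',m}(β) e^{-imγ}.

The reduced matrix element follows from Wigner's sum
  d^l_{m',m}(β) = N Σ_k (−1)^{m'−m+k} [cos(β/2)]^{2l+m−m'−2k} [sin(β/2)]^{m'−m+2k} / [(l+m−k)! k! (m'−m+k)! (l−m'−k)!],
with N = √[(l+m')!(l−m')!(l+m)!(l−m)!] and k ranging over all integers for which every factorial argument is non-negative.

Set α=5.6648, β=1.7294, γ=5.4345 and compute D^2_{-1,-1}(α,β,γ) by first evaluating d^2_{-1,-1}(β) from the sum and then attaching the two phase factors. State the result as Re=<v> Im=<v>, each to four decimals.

Re=-0.0574 Im=0.5510

First d^2_{-1,-1}(β=1.7294), then the phase factors e^{-i(-1)α} and e^{-i(-1)γ}:
c=cos(1.7294/2)=0.648868, s=sin(1.7294/2)=0.760901; N=√[1·6·1·6]=6.000000
Admissible k: 0..1 (factorial args all ≥0)
  k=0: (−1)^0·6.0000/(6)·0.6489^4·0.7609^0 = +0.177266
  k=1: (−1)^1·6.0000/(2)·0.6489^2·0.7609^2 = -0.731291
d^2_{-1,-1}(1.7294) = +0.177266 -0.731291 = -0.554025
Phases: e^{-i·(-1)·5.6648}=+0.814816-0.579720i, e^{-i·(-1)·5.4345}=+0.660970-0.750412i ⇒ D=-0.057364+0.551047i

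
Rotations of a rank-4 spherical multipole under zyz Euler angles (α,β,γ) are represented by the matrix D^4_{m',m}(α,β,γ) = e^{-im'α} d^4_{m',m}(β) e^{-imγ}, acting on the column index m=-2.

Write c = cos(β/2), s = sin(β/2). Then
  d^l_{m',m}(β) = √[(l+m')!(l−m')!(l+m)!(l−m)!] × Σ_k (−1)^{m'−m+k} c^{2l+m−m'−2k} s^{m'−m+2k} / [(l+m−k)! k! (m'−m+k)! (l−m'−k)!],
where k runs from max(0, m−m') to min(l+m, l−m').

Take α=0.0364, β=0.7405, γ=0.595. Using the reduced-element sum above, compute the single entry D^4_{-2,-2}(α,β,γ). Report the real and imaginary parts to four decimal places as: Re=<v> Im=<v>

First d^4_{-2,-2}(β=0.7405), then the phase factors e^{-i(-2)α} and e^{-i(-2)γ}:
Half-angle: c=0.932237, s=0.361849. N=√(2·720·2·720)=1440.000000
k: max(0,(-2)−(-2))=0 … min(4+(-2),4−(-2))=2
  k=0: (−1)^0·1440.0000/(1440)·0.9322^8·0.3618^0 = +0.570441
  k=1: (−1)^1·1440.0000/(120)·0.9322^6·0.3618^2 = -1.031318
  k=2: (−1)^2·1440.0000/(96)·0.9322^4·0.3618^4 = +0.194224
d^4_{-2,-2}(0.7405) = +0.570441 -1.031318 +0.194224 = -0.266653
Phases: e^{-i·(-2)·0.0364}=+0.997351+0.072736i, e^{-i·(-2)·0.595}=+0.371660+0.928369i ⇒ D=-0.080836-0.254105i

Re=-0.0808 Im=-0.2541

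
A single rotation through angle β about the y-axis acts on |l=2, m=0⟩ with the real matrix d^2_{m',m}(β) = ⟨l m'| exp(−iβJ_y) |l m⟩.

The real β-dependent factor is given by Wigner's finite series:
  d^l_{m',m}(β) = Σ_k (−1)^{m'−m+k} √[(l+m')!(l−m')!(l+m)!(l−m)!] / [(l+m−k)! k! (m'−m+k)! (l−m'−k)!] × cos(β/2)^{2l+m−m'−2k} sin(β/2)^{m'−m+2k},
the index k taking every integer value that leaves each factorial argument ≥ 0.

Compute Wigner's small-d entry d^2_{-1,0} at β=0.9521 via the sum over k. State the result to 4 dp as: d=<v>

d=0.5787

d^2_{-1,0}(β=0.9521) via Wigner's sum:
Half-angle: c=0.888812, s=0.458272. N=√(1·6·2·2)=4.898979
k∈{1,2} keeps every argument non-negative
  k=1: (−1)^0·4.8990/(2)·0.8888^3·0.4583^1 = +0.788186
  k=2: (−1)^1·4.8990/(2)·0.8888^1·0.4583^3 = -0.209534
d^2_{-1,0}(0.9521) = +0.788186 -0.209534 = +0.578651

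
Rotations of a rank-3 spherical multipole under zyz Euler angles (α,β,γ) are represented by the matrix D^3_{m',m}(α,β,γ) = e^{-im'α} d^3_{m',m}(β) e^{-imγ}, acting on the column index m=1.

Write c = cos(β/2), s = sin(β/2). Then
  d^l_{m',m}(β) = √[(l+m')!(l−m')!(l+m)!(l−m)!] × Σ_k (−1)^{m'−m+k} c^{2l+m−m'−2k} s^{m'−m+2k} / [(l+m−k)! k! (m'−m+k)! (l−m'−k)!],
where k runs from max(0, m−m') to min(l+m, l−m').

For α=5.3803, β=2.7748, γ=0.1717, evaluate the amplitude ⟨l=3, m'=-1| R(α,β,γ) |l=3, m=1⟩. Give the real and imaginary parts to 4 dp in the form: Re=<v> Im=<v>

D^3_{-1,1}(5.3803,2.7748,0.1717) = e^{-i·-1·5.3803}·d^3_{-1,1}(2.7748)·e^{-i·1·0.1717}. Compute d first:
Half-angle: c=0.182370, s=0.983230. N=√(2·24·24·2)=48.000000
Admissible k: 2..4 (factorial args all ≥0)
  k=2: (−1)^0·48.0000/(8)·0.1824^4·0.9832^2 = +0.006416
  k=3: (−1)^1·48.0000/(6)·0.1824^2·0.9832^4 = -0.248666
  k=4: (−1)^2·48.0000/(48)·0.1824^0·0.9832^6 = +0.903505
d^3_{-1,1}(2.7748) = +0.006416 -0.248666 +0.903505 = +0.661255
Attach z-rotation phases: D = e^{-i(-1)(5.3803)}·(+0.661255)·e^{-i(1)(0.1717)} = +0.314821-0.581503i

Re=0.3148 Im=-0.5815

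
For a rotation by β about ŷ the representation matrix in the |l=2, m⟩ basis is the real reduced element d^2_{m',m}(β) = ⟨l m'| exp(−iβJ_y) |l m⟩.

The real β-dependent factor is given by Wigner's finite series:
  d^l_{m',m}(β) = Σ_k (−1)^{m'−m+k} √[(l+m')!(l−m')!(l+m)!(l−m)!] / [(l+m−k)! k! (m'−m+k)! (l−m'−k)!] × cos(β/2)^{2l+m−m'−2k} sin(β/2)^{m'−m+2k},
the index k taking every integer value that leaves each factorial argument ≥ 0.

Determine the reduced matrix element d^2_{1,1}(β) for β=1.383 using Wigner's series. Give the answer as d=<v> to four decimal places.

d=-0.3718

d^2_{1,1}(β=1.383) via Wigner's sum:
With c≡cos(β/2)=0.770290 and s≡sin(β/2)=0.637693, N=[6·1·6·1]^{1/2}=6.000000
The bounds max(0,m−m')=0 and min(l+m,l−m')=1 give 2 terms
  k=0: (−1)^0·6.0000/(6)·0.7703^4·0.6377^0 = +0.352061
  k=1: (−1)^1·6.0000/(2)·0.7703^2·0.6377^2 = -0.723859
d^2_{1,1}(1.383) = +0.352061 -0.723859 = -0.371798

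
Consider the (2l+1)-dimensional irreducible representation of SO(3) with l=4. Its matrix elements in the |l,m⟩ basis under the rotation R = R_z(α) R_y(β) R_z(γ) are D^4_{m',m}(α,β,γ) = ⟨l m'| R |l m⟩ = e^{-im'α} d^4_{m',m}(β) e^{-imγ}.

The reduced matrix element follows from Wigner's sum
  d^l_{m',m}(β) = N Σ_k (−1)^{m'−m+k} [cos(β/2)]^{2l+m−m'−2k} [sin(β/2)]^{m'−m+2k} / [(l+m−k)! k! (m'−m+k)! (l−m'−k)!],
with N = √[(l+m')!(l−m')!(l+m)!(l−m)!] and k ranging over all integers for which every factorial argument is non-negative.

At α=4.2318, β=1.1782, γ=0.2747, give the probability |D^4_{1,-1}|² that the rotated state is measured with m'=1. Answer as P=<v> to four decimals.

First d^4_{1,-1}(β=1.1782), then the phase factors e^{-i(1)α} and e^{-i(-1)γ}:
c=cos(1.1782/2)=0.831441, s=sin(1.1782/2)=0.555613; N=√[120·6·6·120]=720.000000
k: max(0,(-1)−(1))=0 … min(4+(-1),4−(1))=3
  k=0: (−1)^2·720.0000/(72)·0.8314^6·0.5556^2 = +1.019844
  k=1: (−1)^3·720.0000/(24)·0.8314^4·0.5556^4 = -1.366270
  k=2: (−1)^4·720.0000/(48)·0.8314^2·0.5556^6 = +0.305062
  k=3: (−1)^5·720.0000/(720)·0.8314^0·0.5556^8 = -0.009082
d^4_{1,-1}(1.1782) = +1.019844 -1.366270 +0.305062 -0.009082 = -0.050446
|D^4_{1,-1}|² = |d^4_{1,-1}(β)|² = (-0.050446)² = 0.002545 (the z-rotation phases have unit modulus)

P=0.0025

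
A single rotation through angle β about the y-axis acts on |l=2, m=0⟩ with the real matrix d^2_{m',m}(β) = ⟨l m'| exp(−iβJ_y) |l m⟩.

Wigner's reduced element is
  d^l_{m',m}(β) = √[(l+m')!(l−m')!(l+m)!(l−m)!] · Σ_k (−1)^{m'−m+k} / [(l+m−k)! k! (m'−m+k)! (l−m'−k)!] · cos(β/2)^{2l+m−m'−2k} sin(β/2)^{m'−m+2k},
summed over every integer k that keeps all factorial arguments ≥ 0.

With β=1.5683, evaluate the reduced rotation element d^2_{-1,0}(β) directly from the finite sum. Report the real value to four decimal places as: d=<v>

d=0.0031

d^2_{-1,0}(β=1.5683) via Wigner's sum:
With c≡cos(β/2)=0.707989 and s≡sin(β/2)=0.706224, N=[1·6·2·2]^{1/2}=4.898979
Admissible k: 1..2 (factorial args all ≥0)
  k=1: (−1)^0·4.8990/(2)·0.7080^3·0.7062^1 = +0.613899
  k=2: (−1)^1·4.8990/(2)·0.7080^1·0.7062^3 = -0.610842
d^2_{-1,0}(1.5683) = +0.613899 -0.610842 = +0.003057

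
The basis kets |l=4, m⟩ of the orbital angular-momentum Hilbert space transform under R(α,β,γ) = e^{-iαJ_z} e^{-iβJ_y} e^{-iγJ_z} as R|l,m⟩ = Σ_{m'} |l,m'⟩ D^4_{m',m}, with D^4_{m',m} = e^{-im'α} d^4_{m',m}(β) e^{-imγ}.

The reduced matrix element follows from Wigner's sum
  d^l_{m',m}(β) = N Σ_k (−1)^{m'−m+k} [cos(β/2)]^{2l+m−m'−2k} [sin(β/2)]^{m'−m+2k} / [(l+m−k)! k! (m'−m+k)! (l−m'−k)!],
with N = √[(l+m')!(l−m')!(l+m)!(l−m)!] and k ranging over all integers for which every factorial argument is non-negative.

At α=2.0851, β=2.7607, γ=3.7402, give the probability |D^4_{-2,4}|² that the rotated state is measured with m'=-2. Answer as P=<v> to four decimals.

Split into d^4_{-2,4}(β=2.7607) × two z-phases.
With c≡cos(β/2)=0.189297 and s≡sin(β/2)=0.981920, N=[2·720·40320·1]^{1/2}=7619.763776
Admissible k: 6..6 (factorial args all ≥0)
  k=6: (−1)^0·7619.7638/(1440)·0.1893^2·0.9819^6 = +0.169951
d^4_{-2,4}(2.7607) = +0.169951
|D^4_{-2,4}|² = |d^4_{-2,4}(β)|² = (+0.169951)² = 0.028883 (the z-rotation phases have unit modulus)

P=0.0289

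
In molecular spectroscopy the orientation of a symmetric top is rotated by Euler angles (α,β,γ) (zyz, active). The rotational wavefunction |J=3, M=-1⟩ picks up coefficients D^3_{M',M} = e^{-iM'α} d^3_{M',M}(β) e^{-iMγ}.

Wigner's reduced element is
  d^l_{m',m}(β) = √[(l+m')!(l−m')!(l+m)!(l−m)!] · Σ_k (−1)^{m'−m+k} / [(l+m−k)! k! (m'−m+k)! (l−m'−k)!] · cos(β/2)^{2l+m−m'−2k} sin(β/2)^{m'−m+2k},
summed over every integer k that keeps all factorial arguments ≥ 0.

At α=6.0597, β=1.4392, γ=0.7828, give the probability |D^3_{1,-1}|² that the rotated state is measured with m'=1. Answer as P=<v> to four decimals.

Split into d^3_{1,-1}(β=1.4392) × two z-phases.
With c≡cos(β/2)=0.752069 and s≡sin(β/2)=0.659084, N=[24·2·2·24]^{1/2}=48.000000
k: max(0,(-1)−(1))=0 … min(3+(-1),3−(1))=2
  k=0: (−1)^2·48.0000/(8)·0.7521^4·0.6591^2 = +0.833805
  k=1: (−1)^3·48.0000/(6)·0.7521^2·0.6591^4 = -0.853825
  k=2: (−1)^4·48.0000/(48)·0.7521^0·0.6591^6 = +0.081968
d^3_{1,-1}(1.4392) = +0.833805 -0.853825 +0.081968 = +0.061948
|D^3_{1,-1}|² = |d^3_{1,-1}(β)|² = (+0.061948)² = 0.003838 (the z-rotation phases have unit modulus)

P=0.0038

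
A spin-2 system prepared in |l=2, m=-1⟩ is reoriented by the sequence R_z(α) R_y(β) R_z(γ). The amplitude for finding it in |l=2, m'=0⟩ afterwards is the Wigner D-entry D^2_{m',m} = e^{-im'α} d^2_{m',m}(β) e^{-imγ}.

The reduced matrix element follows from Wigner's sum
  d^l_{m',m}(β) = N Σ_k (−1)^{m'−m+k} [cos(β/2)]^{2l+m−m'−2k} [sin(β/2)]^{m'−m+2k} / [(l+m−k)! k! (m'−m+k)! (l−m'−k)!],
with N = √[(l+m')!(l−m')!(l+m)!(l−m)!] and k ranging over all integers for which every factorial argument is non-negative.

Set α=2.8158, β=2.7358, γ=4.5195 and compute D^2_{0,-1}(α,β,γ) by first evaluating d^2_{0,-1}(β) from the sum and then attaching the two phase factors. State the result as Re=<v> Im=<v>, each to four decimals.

D^2_{0,-1}(2.8158,2.7358,4.5195) = e^{-i·0·2.8158}·d^2_{0,-1}(2.7358)·e^{-i·-1·4.5195}. Compute d first:
c=cos(2.7358/2)=0.201507, s=sin(2.7358/2)=0.979487; N=√[2·2·1·6]=4.898979
k∈{0,1} keeps every argument non-negative
  k=0: (−1)^1·4.8990/(2)·0.2015^3·0.9795^1 = -0.019631
  k=1: (−1)^2·4.8990/(2)·0.2015^1·0.9795^3 = +0.463833
d^2_{0,-1}(2.7358) = -0.019631 +0.463833 = +0.444202
Phases: e^{-i·(0)·2.8158}=+1.000000+0.000000i, e^{-i·(-1)·4.5195}=-0.191695-0.981455i ⇒ D=-0.085151-0.435964i

Re=-0.0852 Im=-0.4360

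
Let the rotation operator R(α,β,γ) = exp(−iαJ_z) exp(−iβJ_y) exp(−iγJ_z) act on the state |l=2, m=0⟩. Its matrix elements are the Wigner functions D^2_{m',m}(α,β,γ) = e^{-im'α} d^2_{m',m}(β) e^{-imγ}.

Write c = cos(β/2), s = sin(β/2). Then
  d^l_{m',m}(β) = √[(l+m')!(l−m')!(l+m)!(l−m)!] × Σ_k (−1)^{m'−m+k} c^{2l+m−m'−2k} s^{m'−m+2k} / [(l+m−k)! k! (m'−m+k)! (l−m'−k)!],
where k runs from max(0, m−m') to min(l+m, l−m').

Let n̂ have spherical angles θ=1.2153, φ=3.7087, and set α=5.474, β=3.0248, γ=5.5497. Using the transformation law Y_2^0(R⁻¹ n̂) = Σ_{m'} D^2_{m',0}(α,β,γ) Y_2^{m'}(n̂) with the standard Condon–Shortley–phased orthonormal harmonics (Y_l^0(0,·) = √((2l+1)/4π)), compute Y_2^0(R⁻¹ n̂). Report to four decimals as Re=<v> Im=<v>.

Re=-0.1881 Im=0.0000

Need the full column D^2_{m',0} for m'=−2..2 at α=5.474, β=3.0248, γ=5.5497.
cos(β/2)=0.058363, sin(β/2)=0.998295
d^2_{-2,0}: single k=2 term ⇒ +0.008315;  D = -0.000395-0.008306i
d^2_{-1,0}: k∈[1..2] ⇒ +0.000486 -0.142230 = -0.141744;  D = -0.097816+0.102584i
d^2_{0,0}: k∈[0..2] ⇒ +0.000012 -0.013579 +0.993199 = +0.979632;  D = +0.979632+0.000000i
d^2_{1,0}: k∈[0..1] ⇒ -0.000486 +0.142230 = +0.141744;  D = +0.097816+0.102584i
d^2_{2,0}: single k=0 term ⇒ +0.008315;  D = -0.000395+0.008306i
Y_2^{m'}(θ=1.2153,φ=3.7087) and Σ D·Y over m':
  (-0.0004-0.0083i)·(+0.1435-0.3076i)  (-0.0978+0.1026i)·(-0.2126+0.1354i)  (+0.9796+0.0000i)·(-0.2008+0.0000i)  (+0.0978+0.1026i)·(+0.2126+0.1354i)  (-0.0004+0.0083i)·(+0.1435+0.3076i)
Y_2^0(R⁻¹ n̂) = -0.188092-0.000000i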